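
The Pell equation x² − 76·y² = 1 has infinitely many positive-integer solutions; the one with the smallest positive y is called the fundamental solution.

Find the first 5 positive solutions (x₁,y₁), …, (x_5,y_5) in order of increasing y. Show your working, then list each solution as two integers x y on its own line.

d=76: √d = [8; 1,2,1,1,5,4,5,1,1,2,1,16] (ℓ=12, even), read p_11/q_11
k=0  a_k=8  p_k/q_k = 8/1
k=1  a_k=1  p_k/q_k = 9/1
k=2  a_k=2  p_k/q_k = 26/3
k=3  a_k=1  p_k/q_k = 35/4
k=4  a_k=1  p_k/q_k = 61/7
…
k=7  a_k=5  p_k/q_k = 7445/854
k=8  a_k=1  p_k/q_k = 8866/1017
k=9  a_k=1  p_k/q_k = 16311/1871
k=10  a_k=2  p_k/q_k = 41488/4759
k=11  a_k=1  p_k/q_k = 57799/6630
fundamental: x₁=57799, y₁=6630  (since 3340724401 − 76·43956900 = 1)
(57799+6630√76)^2 = 6681448801 + 766414740√76
(57799+6630√76)^3 = 772362118440199 + 88596011107890√76
(57799+6630√76)^4 = 89283516160768675201 + 10241521691283453480√76
(57799+6630√76)^5 = 10320995900380175197444999 + 1183899424380388644273150√76

57799 6630
6681448801 766414740
772362118440199 88596011107890
89283516160768675201 10241521691283453480
10320995900380175197444999 1183899424380388644273150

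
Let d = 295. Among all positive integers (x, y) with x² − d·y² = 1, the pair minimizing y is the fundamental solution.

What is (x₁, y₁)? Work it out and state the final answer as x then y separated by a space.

2024999 117900

d=295: √d = [17; 5,1,2,3,2,6,2,3,2,1,5,34] (ℓ=12, even), read p_11/q_11
i=0: a=17 ⇒ p=17, q=1
i=1: a=5 ⇒ p=86, q=5
…
i=4: a=3 ⇒ p=979, q=57
i=5: a=2 ⇒ p=2250, q=131
i=6: a=6 ⇒ p=14479, q=843
i=7: a=2 ⇒ p=31208, q=1817
i=8: a=3 ⇒ p=108103, q=6294
i=9: a=2 ⇒ p=247414, q=14405
i=10: a=1 ⇒ p=355517, q=20699
i=11: a=5 ⇒ p=2024999, q=117900
→ (2024999, 117900).  Check: 2024999²=4100620950001, 295·117900²=4100620950000, difference 1.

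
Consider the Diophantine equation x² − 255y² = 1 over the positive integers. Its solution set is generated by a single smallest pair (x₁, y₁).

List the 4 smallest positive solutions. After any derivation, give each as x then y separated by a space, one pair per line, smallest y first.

16 1
511 32
16336 1023
522241 32704

d=255: √d = [15; 1,30] (ℓ=2, even), read p_1/q_1
i=0: a=15 ⇒ p=15, q=1
i=1: a=1 ⇒ p=16, q=1
fundamental: x₁=16, y₁=1  (since 256 − 255·1 = 1)
(x_2, y_2) = (16·16 + 255·1·1, 16·1 + 1·16) = (511, 32)
(x_3, y_3) = (16·511 + 255·1·32, 16·32 + 1·511) = (16336, 1023)
(x_4, y_4) = (16·16336 + 255·1·1023, 16·1023 + 1·16336) = (522241, 32704)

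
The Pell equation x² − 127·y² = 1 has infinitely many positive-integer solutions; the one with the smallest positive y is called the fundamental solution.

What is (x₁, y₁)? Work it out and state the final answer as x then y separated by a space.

d=127: √d = [11; 3,1,2,2,7,11,7,2,2,1,3,22] (ℓ=12, even), read p_11/q_11
k=0  a_k=11  p_k/q_k = 11/1
k=1  a_k=3  p_k/q_k = 34/3
…
k=3  a_k=2  p_k/q_k = 124/11
k=4  a_k=2  p_k/q_k = 293/26
k=5  a_k=7  p_k/q_k = 2175/193
k=6  a_k=11  p_k/q_k = 24218/2149
k=7  a_k=7  p_k/q_k = 171701/15236
k=8  a_k=2  p_k/q_k = 367620/32621
k=9  a_k=2  p_k/q_k = 906941/80478
k=10  a_k=1  p_k/q_k = 1274561/113099
k=11  a_k=3  p_k/q_k = 4730624/419775
→ (4730624, 419775).  Check: 4730624²=22378803429376, 127·419775²=22378803429375, difference 1.

4730624 419775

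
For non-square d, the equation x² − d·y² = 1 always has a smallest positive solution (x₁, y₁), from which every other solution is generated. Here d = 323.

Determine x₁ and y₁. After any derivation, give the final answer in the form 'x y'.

18 1

[17; 1,34] for √323; ℓ=2 ⇒ convergent index 1
i=0: a=17 ⇒ p=17, q=1
i=1: a=1 ⇒ p=18, q=1
(x₁, y₁) = (18, 1);  18² − 323·1² = 1 ✓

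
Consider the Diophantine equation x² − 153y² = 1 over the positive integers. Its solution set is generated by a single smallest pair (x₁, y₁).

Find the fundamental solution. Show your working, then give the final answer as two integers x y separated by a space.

√153 = [12; 2,1,2,2,2,1,2,24, …], period ℓ=8 (even) → k=7
step 0: (12, 1)  from 12·(1,0) + (0,1)
…
step 3: (99, 8)  from 2·(37,3) + (25,2)
step 4: (235, 19)  from 2·(99,8) + (37,3)
step 5: (569, 46)  from 2·(235,19) + (99,8)
step 6: (804, 65)  from 1·(569,46) + (235,19)
step 7: (2177, 176)  from 2·(804,65) + (569,46)
→ (2177, 176).  Check: 2177²=4739329, 153·176²=4739328, difference 1.

2177 176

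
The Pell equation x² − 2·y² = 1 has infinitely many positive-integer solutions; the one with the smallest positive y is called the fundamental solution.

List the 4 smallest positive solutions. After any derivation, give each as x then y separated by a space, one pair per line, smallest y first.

3 2
17 12
99 70
577 408

[1; 2] for √2; ℓ=1 ⇒ convergent index 1
step 0: (1, 1)  from 1·(1,0) + (0,1)
step 1: (3, 2)  from 2·(1,1) + (1,0)
(x₁, y₁) = (3, 2);  3² − 2·2² = 1 ✓
(3+2√2)^2 = 17 + 12√2
(3+2√2)^3 = 99 + 70√2
(3+2√2)^4 = 577 + 408√2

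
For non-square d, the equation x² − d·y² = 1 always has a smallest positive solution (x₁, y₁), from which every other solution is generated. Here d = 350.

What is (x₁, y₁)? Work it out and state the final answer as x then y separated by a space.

√350 = [18; 1,2,2,2,1,36, …], period ℓ=6 (even) → k=5
step 0: (18, 1)  from 18·(1,0) + (0,1)
step 1: (19, 1)  from 1·(18,1) + (1,0)
step 2: (56, 3)  from 2·(19,1) + (18,1)
step 3: (131, 7)  from 2·(56,3) + (19,1)
step 4: (318, 17)  from 2·(131,7) + (56,3)
step 5: (449, 24)  from 1·(318,17) + (131,7)
fundamental: x₁=449, y₁=24  (since 201601 − 350·576 = 1)

449 24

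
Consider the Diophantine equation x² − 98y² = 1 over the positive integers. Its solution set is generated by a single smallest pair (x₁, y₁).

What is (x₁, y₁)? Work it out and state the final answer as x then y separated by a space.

√98 → a₀=9, period (1,8,1,18); ℓ=4 even so k=3
a_0=9:  p_0=9·1+0=9,  q_0=9·0+1=1
…
a_2=8:  p_2=8·10+9=89,  q_2=8·1+1=9
a_3=1:  p_3=1·89+10=99,  q_3=1·9+1=10
fundamental: x₁=99, y₁=10  (since 9801 − 98·100 = 1)

99 10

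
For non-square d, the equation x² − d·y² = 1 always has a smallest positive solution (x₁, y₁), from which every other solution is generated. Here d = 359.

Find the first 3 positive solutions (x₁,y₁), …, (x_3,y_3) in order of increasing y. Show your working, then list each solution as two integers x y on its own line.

√359 = [18; 1,17,1,36, …], period ℓ=4 (even) → k=3
step 0: (18, 1)  from 18·(1,0) + (0,1)
step 1: (19, 1)  from 1·(18,1) + (1,0)
step 2: (341, 18)  from 17·(19,1) + (18,1)
step 3: (360, 19)  from 1·(341,18) + (19,1)
(x₁, y₁) = (360, 19);  360² − 359·19² = 1 ✓
(360+19√359)^2 = 259199 + 13680√359
(360+19√359)^3 = 186622920 + 9849581√359

360 19
259199 13680
186622920 9849581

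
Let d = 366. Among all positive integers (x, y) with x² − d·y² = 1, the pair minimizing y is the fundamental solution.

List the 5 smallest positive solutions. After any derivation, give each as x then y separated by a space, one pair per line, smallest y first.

[19; 7,1,1,1,2,12,2,1,1,1,7,38] for √366; ℓ=12 ⇒ convergent index 11
a_0=19:  p_0=19·1+0=19,  q_0=19·0+1=1
…
a_9=1:  p_9=1·44499+30055=74554,  q_9=1·2326+1571=3897
a_10=1:  p_10=1·74554+44499=119053,  q_10=1·3897+2326=6223
a_11=7:  p_11=7·119053+74554=907925,  q_11=7·6223+3897=47458
→ (907925, 47458).  Check: 907925²=824327805625, 366·47458²=824327805624, difference 1.
(x_2, y_2) = (907925·907925 + 366·47458·47458, 907925·47458 + 47458·907925) = (1648655611249, 86176609300)
(x_3, y_3) = (907925·1648655611249 + 366·47458·86176609300, 907925·86176609300 + 47458·1648655611249) = (2993711291685588725, 156483795997357542)
(x_4, y_4) = (907925·2993711291685588725 + 366·47458·156483795997357542, 907925·156483795997357542 + 47458·2993711291685588725) = (5436130649005627630680001, 284151100961715516031400)
(x_5, y_5) = (907925·5436130649005627630680001 + 366·47458·284151100961715516031400, 907925·284151100961715516031400 + 47458·5436130649005627630680001) = (9871197838993875221878594227125, 515975776681174635989620332458)

907925 47458
1648655611249 86176609300
2993711291685588725 156483795997357542
5436130649005627630680001 284151100961715516031400
9871197838993875221878594227125 515975776681174635989620332458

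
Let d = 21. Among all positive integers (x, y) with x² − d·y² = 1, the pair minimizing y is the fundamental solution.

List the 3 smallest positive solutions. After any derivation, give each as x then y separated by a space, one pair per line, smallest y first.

55 12
6049 1320
665335 145188

[4; 1,1,2,1,1,8] for √21; ℓ=6 ⇒ convergent index 5
i=0: a=4 ⇒ p=4, q=1
…
i=2: a=1 ⇒ p=9, q=2
i=3: a=2 ⇒ p=23, q=5
i=4: a=1 ⇒ p=32, q=7
i=5: a=1 ⇒ p=55, q=12
fundamental: x₁=55, y₁=12  (since 3025 − 21·144 = 1)
k=2:  x_2 = 55·55+21·12·12 = 6049,  y_2 = 55·12+12·55 = 1320
k=3:  x_3 = 55·6049+21·12·1320 = 665335,  y_3 = 55·1320+12·6049 = 145188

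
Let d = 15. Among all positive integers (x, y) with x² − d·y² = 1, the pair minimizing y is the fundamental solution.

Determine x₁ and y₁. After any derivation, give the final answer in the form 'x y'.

√15 → a₀=3, period (1,6); ℓ=2 even so k=1
a_0=3:  p_0=3·1+0=3,  q_0=3·0+1=1
a_1=1:  p_1=1·3+1=4,  q_1=1·1+0=1
(x₁, y₁) = (4, 1);  4² − 15·1² = 1 ✓

4 1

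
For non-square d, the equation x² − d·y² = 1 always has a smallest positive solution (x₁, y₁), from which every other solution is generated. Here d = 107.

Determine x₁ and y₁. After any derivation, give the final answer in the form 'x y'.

[10; 2,1,9,1,2,20] for √107; ℓ=6 ⇒ convergent index 5
step 0: (10, 1)  from 10·(1,0) + (0,1)
step 1: (21, 2)  from 2·(10,1) + (1,0)
step 2: (31, 3)  from 1·(21,2) + (10,1)
…
step 4: (331, 32)  from 1·(300,29) + (31,3)
step 5: (962, 93)  from 2·(331,32) + (300,29)
→ (962, 93).  Check: 962²=925444, 107·93²=925443, difference 1.

962 93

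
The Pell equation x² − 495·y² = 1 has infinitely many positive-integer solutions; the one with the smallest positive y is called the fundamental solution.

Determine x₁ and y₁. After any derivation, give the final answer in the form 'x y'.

√495 = [22; 4,44, …], period ℓ=2 (even) → k=1
step 0: (22, 1)  from 22·(1,0) + (0,1)
step 1: (89, 4)  from 4·(22,1) + (1,0)
→ (89, 4).  Check: 89²=7921, 495·4²=7920, difference 1.

89 4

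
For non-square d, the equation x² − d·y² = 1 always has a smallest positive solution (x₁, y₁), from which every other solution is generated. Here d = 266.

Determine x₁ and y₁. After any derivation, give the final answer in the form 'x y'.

685 42

d=266: √d = [16; 3,4,3,32] (ℓ=4, even), read p_3/q_3
step 0: (16, 1)  from 16·(1,0) + (0,1)
step 1: (49, 3)  from 3·(16,1) + (1,0)
step 2: (212, 13)  from 4·(49,3) + (16,1)
step 3: (685, 42)  from 3·(212,13) + (49,3)
(x₁, y₁) = (685, 42);  685² − 266·42² = 1 ✓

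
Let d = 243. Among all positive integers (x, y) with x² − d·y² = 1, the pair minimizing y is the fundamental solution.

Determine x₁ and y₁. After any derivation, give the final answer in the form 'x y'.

70226 4505

d=243: √d = [15; 1,1,2,3,15,3,2,1,1,30] (ℓ=10, even), read p_9/q_9
k=0  a_k=15  p_k/q_k = 15/1
k=1  a_k=1  p_k/q_k = 16/1
…
k=5  a_k=15  p_k/q_k = 4053/260
k=6  a_k=3  p_k/q_k = 12424/797
k=7  a_k=2  p_k/q_k = 28901/1854
k=8  a_k=1  p_k/q_k = 41325/2651
k=9  a_k=1  p_k/q_k = 70226/4505
→ (70226, 4505).  Check: 70226²=4931691076, 243·4505²=4931691075, difference 1.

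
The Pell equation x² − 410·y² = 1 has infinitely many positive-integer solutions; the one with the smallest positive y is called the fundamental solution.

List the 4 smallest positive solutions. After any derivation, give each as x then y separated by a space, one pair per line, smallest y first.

81 4
13121 648
2125521 104972
344321281 17004816

√410 = [20; 4,40, …], period ℓ=2 (even) → k=1
k=0  a_k=20  p_k/q_k = 20/1
k=1  a_k=4  p_k/q_k = 81/4
fundamental: x₁=81, y₁=4  (since 6561 − 410·16 = 1)
n=2: (81,4)∘(81,4) = (81·81+410·4·4, 81·4+4·81) = (13121,648)
n=3: (13121,648)∘(81,4) = (81·13121+410·4·648, 81·648+4·13121) = (2125521,104972)
n=4: (2125521,104972)∘(81,4) = (81·2125521+410·4·104972, 81·104972+4·2125521) = (344321281,17004816)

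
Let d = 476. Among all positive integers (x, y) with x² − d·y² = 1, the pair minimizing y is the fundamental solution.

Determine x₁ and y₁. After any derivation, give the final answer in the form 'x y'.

28799 1320

d=476: √d = [21; 1,4,2,10,2,4,1,42] (ℓ=8, even), read p_7/q_7
step 0: (21, 1)  from 21·(1,0) + (0,1)
…
step 2: (109, 5)  from 4·(22,1) + (21,1)
…
step 6: (23541, 1079)  from 4·(5258,241) + (2509,115)
step 7: (28799, 1320)  from 1·(23541,1079) + (5258,241)
→ (28799, 1320).  Check: 28799²=829382401, 476·1320²=829382400, difference 1.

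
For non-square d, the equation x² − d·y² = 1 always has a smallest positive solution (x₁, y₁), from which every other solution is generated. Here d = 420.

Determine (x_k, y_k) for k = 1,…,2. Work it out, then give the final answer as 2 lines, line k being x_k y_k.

41 2
3361 164

√420 = [20; 2,40, …], period ℓ=2 (even) → k=1
step 0: (20, 1)  from 20·(1,0) + (0,1)
step 1: (41, 2)  from 2·(20,1) + (1,0)
→ (41, 2).  Check: 41²=1681, 420·2²=1680, difference 1.
k=2:  x_2 = 41·41+420·2·2 = 3361,  y_2 = 41·2+2·41 = 164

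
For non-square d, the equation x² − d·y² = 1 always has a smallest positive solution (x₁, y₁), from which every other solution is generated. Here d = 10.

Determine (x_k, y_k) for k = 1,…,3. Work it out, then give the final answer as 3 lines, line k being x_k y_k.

√10 → a₀=3, period (6); ℓ=1 odd so k=1
k=0  a_k=3  p_k/q_k = 3/1
k=1  a_k=6  p_k/q_k = 19/6
(x₁, y₁) = (19, 6);  19² − 10·6² = 1 ✓
n=2: (19,6)∘(19,6) = (19·19+10·6·6, 19·6+6·19) = (721,228)
n=3: (721,228)∘(19,6) = (19·721+10·6·228, 19·228+6·721) = (27379,8658)

19 6
721 228
27379 8658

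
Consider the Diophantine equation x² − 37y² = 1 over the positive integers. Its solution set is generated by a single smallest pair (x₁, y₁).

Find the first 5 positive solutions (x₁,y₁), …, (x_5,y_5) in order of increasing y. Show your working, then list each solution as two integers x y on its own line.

73 12
10657 1752
1555849 255780
227143297 37342128
33161365513 5451694908

√37 = [6; 12, …], period ℓ=1 (odd) → k=1
k=0  a_k=6  p_k/q_k = 6/1
k=1  a_k=12  p_k/q_k = 73/12
→ (73, 12).  Check: 73²=5329, 37·12²=5328, difference 1.
(73+12√37)^2 = 10657 + 1752√37
(73+12√37)^3 = 1555849 + 255780√37
(73+12√37)^4 = 227143297 + 37342128√37
(73+12√37)^5 = 33161365513 + 5451694908√37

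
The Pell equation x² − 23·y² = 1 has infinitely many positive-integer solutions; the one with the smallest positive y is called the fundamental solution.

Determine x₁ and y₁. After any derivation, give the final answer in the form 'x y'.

d=23: √d = [4; 1,3,1,8] (ℓ=4, even), read p_3/q_3
i=0: a=4 ⇒ p=4, q=1
i=1: a=1 ⇒ p=5, q=1
i=2: a=3 ⇒ p=19, q=4
i=3: a=1 ⇒ p=24, q=5
→ (24, 5).  Check: 24²=576, 23·5²=575, difference 1.

24 5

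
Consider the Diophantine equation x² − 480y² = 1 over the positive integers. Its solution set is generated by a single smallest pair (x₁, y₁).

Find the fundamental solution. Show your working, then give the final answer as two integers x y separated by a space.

d=480: √d = [21; 1,9,1,42] (ℓ=4, even), read p_3/q_3
step 0: (21, 1)  from 21·(1,0) + (0,1)
…
step 2: (219, 10)  from 9·(22,1) + (21,1)
step 3: (241, 11)  from 1·(219,10) + (22,1)
(x₁, y₁) = (241, 11);  241² − 480·11² = 1 ✓

241 11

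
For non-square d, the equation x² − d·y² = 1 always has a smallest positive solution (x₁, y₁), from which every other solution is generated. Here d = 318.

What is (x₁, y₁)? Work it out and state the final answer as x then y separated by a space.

d=318: √d = [17; 1,4,1,34] (ℓ=4, even), read p_3/q_3
i=0: a=17 ⇒ p=17, q=1
…
i=2: a=4 ⇒ p=89, q=5
i=3: a=1 ⇒ p=107, q=6
(x₁, y₁) = (107, 6);  107² − 318·6² = 1 ✓

107 6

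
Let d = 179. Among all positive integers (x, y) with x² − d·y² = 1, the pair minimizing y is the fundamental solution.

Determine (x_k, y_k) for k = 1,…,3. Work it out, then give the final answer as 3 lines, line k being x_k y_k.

[13; 2,1,1,1,3,…,1,2,26] for √179; ℓ=14 ⇒ convergent index 13
i=0: a=13 ⇒ p=13, q=1
…
i=4: a=1 ⇒ p=107, q=8
i=5: a=3 ⇒ p=388, q=29
…
i=9: a=3 ⇒ p=438125, q=32747
…
i=11: a=1 ⇒ p=1013292, q=75737
i=12: a=1 ⇒ p=1588459, q=118727
i=13: a=2 ⇒ p=4190210, q=313191
→ (4190210, 313191).  Check: 4190210²=17557859844100, 179·313191²=17557859844099, difference 1.
n=2: (4190210,313191)∘(4190210,313191) = (4190210·4190210+179·313191·313191, 4190210·313191+313191·4190210) = (35115719688199,2624672120220)
n=3: (35115719688199,2624672120220)∘(4190210,313191) = (4190210·35115719688199+179·313191·2624672120220, 4190210·2624672120220+313191·35115719688199) = (294284479589372473370,21995854729733779209)

4190210 313191
35115719688199 2624672120220
294284479589372473370 21995854729733779209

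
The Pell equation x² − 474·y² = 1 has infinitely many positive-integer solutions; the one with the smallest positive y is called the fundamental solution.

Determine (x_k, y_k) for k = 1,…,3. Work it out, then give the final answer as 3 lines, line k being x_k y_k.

√474 = [21; 1,3,2,1,1,…,3,1,42, …], period ℓ=14 (even) → k=13
a_0=21:  p_0=21·1+0=21,  q_0=21·0+1=1
a_1=1:  p_1=1·21+1=22,  q_1=1·1+0=1
a_2=3:  p_2=3·22+21=87,  q_2=3·1+1=4
…
a_4=1:  p_4=1·196+87=283,  q_4=1·9+4=13
a_5=1:  p_5=1·283+196=479,  q_5=1·13+9=22
a_6=1:  p_6=1·479+283=762,  q_6=1·22+13=35
a_7=6:  p_7=6·762+479=5051,  q_7=6·35+22=232
a_8=1:  p_8=1·5051+762=5813,  q_8=1·232+35=267
a_9=1:  p_9=1·5813+5051=10864,  q_9=1·267+232=499
…
a_11=2:  p_11=2·16677+10864=44218,  q_11=2·766+499=2031
a_12=3:  p_12=3·44218+16677=149331,  q_12=3·2031+766=6859
a_13=1:  p_13=1·149331+44218=193549,  q_13=1·6859+2031=8890
(x₁, y₁) = (193549, 8890);  193549² − 474·8890² = 1 ✓
n=2: (193549,8890)∘(193549,8890) = (193549·193549+474·8890·8890, 193549·8890+8890·193549) = (74922430801,3441301220)
n=3: (74922430801,3441301220)∘(193549,8890) = (193549·74922430801+474·8890·3441301220, 193549·3441301220+8890·74922430801) = (29002323118011949,1332120819650670)

193549 8890
74922430801 3441301220
29002323118011949 1332120819650670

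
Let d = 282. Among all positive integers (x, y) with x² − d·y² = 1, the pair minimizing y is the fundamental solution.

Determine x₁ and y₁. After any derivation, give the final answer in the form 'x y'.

2351 140

d=282: √d = [16; 1,3,1,4,1,3,1,32] (ℓ=8, even), read p_7/q_7
i=0: a=16 ⇒ p=16, q=1
i=1: a=1 ⇒ p=17, q=1
i=2: a=3 ⇒ p=67, q=4
i=3: a=1 ⇒ p=84, q=5
i=4: a=4 ⇒ p=403, q=24
i=5: a=1 ⇒ p=487, q=29
i=6: a=3 ⇒ p=1864, q=111
i=7: a=1 ⇒ p=2351, q=140
fundamental: x₁=2351, y₁=140  (since 5527201 − 282·19600 = 1)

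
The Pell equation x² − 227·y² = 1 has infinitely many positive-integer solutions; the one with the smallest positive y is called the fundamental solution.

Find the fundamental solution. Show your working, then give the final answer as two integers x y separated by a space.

226 15

d=227: √d = [15; 15,30] (ℓ=2, even), read p_1/q_1
i=0: a=15 ⇒ p=15, q=1
i=1: a=15 ⇒ p=226, q=15
→ (226, 15).  Check: 226²=51076, 227·15²=51075, difference 1.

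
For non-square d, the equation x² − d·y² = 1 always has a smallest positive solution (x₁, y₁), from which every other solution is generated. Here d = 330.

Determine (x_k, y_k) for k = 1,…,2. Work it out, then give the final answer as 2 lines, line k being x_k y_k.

d=330: √d = [18; 6,36] (ℓ=2, even), read p_1/q_1
step 0: (18, 1)  from 18·(1,0) + (0,1)
step 1: (109, 6)  from 6·(18,1) + (1,0)
fundamental: x₁=109, y₁=6  (since 11881 − 330·36 = 1)
k=2:  x_2 = 109·109+330·6·6 = 23761,  y_2 = 109·6+6·109 = 1308

109 6
23761 1308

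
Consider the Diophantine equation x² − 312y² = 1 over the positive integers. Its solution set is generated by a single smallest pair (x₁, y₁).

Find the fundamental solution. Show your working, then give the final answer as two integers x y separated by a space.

53 3

√312 = [17; 1,1,1,34, …], period ℓ=4 (even) → k=3
step 0: (17, 1)  from 17·(1,0) + (0,1)
step 1: (18, 1)  from 1·(17,1) + (1,0)
step 2: (35, 2)  from 1·(18,1) + (17,1)
step 3: (53, 3)  from 1·(35,2) + (18,1)
(x₁, y₁) = (53, 3);  53² − 312·3² = 1 ✓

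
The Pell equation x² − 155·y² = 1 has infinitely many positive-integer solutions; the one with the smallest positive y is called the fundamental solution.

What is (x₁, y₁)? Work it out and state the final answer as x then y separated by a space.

249 20

d=155: √d = [12; 2,4,2,24] (ℓ=4, even), read p_3/q_3
step 0: (12, 1)  from 12·(1,0) + (0,1)
step 1: (25, 2)  from 2·(12,1) + (1,0)
step 2: (112, 9)  from 4·(25,2) + (12,1)
step 3: (249, 20)  from 2·(112,9) + (25,2)
→ (249, 20).  Check: 249²=62001, 155·20²=62000, difference 1.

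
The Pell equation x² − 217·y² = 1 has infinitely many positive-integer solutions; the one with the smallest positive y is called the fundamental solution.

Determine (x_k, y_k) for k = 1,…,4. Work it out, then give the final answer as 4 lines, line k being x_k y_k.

√217 → a₀=14, period (1,2,1,2,1,…,2,1,28); ℓ=16 even so k=15
a_0=14:  p_0=14·1+0=14,  q_0=14·0+1=1
…
a_2=2:  p_2=2·15+14=44,  q_2=2·1+1=3
…
a_4=2:  p_4=2·59+44=162,  q_4=2·4+3=11
…
a_7=9:  p_7=9·383+221=3668,  q_7=9·26+15=249
…
a_9=9:  p_9=9·15055+3668=139163,  q_9=9·1022+249=9447
…
a_12=2:  p_12=2·293381+154218=740980,  q_12=2·19916+10469=50301
a_13=1:  p_13=1·740980+293381=1034361,  q_13=1·50301+19916=70217
a_14=2:  p_14=2·1034361+740980=2809702,  q_14=2·70217+50301=190735
a_15=1:  p_15=1·2809702+1034361=3844063,  q_15=1·190735+70217=260952
fundamental: x₁=3844063, y₁=260952  (since 14776820347969 − 217·68095946304 = 1)
n=2: (3844063,260952)∘(3844063,260952) = (3844063·3844063+217·260952·260952, 3844063·260952+260952·3844063) = (29553640695937,2006231855952)
n=3: (29553640695937,2006231855952)∘(3844063,260952) = (3844063·29553640695937+217·260952·2006231855952, 3844063·2006231855952+260952·29553640695937) = (227212113429087499999,15424163293772565000)
n=4: (227212113429087499999,15424163293772565000)∘(3844063,260952) = (3844063·227212113429087499999+217·260952·15424163293772565000, 3844063·15424163293772565000+260952·227212113429087499999) = (1746835356769087211376615937,118582910847096488831334048)

3844063 260952
29553640695937 2006231855952
227212113429087499999 15424163293772565000
1746835356769087211376615937 118582910847096488831334048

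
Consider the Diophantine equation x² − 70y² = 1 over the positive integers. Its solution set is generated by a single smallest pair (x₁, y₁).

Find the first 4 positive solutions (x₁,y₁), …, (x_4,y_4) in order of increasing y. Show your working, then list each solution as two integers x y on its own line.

√70 = [8; 2,1,2,1,2,16, …], period ℓ=6 (even) → k=5
k=0  a_k=8  p_k/q_k = 8/1
k=1  a_k=2  p_k/q_k = 17/2
k=2  a_k=1  p_k/q_k = 25/3
k=3  a_k=2  p_k/q_k = 67/8
k=4  a_k=1  p_k/q_k = 92/11
k=5  a_k=2  p_k/q_k = 251/30
→ (251, 30).  Check: 251²=63001, 70·30²=63000, difference 1.
k=2:  x_2 = 251·251+70·30·30 = 126001,  y_2 = 251·30+30·251 = 15060
k=3:  x_3 = 251·126001+70·30·15060 = 63252251,  y_3 = 251·15060+30·126001 = 7560090
k=4:  x_4 = 251·63252251+70·30·7560090 = 31752504001,  y_4 = 251·7560090+30·63252251 = 3795150120

251 30
126001 15060
63252251 7560090
31752504001 3795150120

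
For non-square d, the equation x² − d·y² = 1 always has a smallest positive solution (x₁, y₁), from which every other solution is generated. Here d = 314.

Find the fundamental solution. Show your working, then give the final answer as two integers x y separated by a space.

d=314: √d = [17; 1,2,1,1,2,1,34] (ℓ=7, odd), read p_13/q_13
i=0: a=17 ⇒ p=17, q=1
i=1: a=1 ⇒ p=18, q=1
i=2: a=2 ⇒ p=53, q=3
i=3: a=1 ⇒ p=71, q=4
…
i=5: a=2 ⇒ p=319, q=18
i=6: a=1 ⇒ p=443, q=25
i=7: a=34 ⇒ p=15381, q=868
i=8: a=1 ⇒ p=15824, q=893
i=9: a=2 ⇒ p=47029, q=2654
i=10: a=1 ⇒ p=62853, q=3547
i=11: a=1 ⇒ p=109882, q=6201
i=12: a=2 ⇒ p=282617, q=15949
i=13: a=1 ⇒ p=392499, q=22150
→ (392499, 22150).  Check: 392499²=154055465001, 314·22150²=154055465000, difference 1.

392499 22150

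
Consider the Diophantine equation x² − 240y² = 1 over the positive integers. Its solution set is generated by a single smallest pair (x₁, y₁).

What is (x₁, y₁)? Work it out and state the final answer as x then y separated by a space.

d=240: √d = [15; 2,30] (ℓ=2, even), read p_1/q_1
a_0=15:  p_0=15·1+0=15,  q_0=15·0+1=1
a_1=2:  p_1=2·15+1=31,  q_1=2·1+0=2
(x₁, y₁) = (31, 2);  31² − 240·2² = 1 ✓

31 2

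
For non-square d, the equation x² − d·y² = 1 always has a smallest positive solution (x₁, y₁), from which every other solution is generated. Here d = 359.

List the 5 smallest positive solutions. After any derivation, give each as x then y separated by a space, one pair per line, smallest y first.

√359 → a₀=18, period (1,17,1,36); ℓ=4 even so k=3
step 0: (18, 1)  from 18·(1,0) + (0,1)
…
step 2: (341, 18)  from 17·(19,1) + (18,1)
step 3: (360, 19)  from 1·(341,18) + (19,1)
fundamental: x₁=360, y₁=19  (since 129600 − 359·361 = 1)
(x_2, y_2) = (360·360 + 359·19·19, 360·19 + 19·360) = (259199, 13680)
(x_3, y_3) = (360·259199 + 359·19·13680, 360·13680 + 19·259199) = (186622920, 9849581)
(x_4, y_4) = (360·186622920 + 359·19·9849581, 360·9849581 + 19·186622920) = (134368243201, 7091684640)
(x_5, y_5) = (360·134368243201 + 359·19·7091684640, 360·7091684640 + 19·134368243201) = (96744948481800, 5106003091219)

360 19
259199 13680
186622920 9849581
134368243201 7091684640
96744948481800 5106003091219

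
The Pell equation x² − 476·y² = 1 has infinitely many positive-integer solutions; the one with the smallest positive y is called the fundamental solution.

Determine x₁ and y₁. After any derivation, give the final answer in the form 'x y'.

28799 1320

d=476: √d = [21; 1,4,2,10,2,4,1,42] (ℓ=8, even), read p_7/q_7
i=0: a=21 ⇒ p=21, q=1
i=1: a=1 ⇒ p=22, q=1
i=2: a=4 ⇒ p=109, q=5
i=3: a=2 ⇒ p=240, q=11
i=4: a=10 ⇒ p=2509, q=115
i=5: a=2 ⇒ p=5258, q=241
i=6: a=4 ⇒ p=23541, q=1079
i=7: a=1 ⇒ p=28799, q=1320
→ (28799, 1320).  Check: 28799²=829382401, 476·1320²=829382400, difference 1.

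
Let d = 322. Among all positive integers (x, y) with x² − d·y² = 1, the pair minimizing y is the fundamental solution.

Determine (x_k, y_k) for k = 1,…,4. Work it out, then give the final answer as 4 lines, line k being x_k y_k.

√322 = [17; 1,16,1,34, …], period ℓ=4 (even) → k=3
a_0=17:  p_0=17·1+0=17,  q_0=17·0+1=1
a_1=1:  p_1=1·17+1=18,  q_1=1·1+0=1
a_2=16:  p_2=16·18+17=305,  q_2=16·1+1=17
a_3=1:  p_3=1·305+18=323,  q_3=1·17+1=18
(x₁, y₁) = (323, 18);  323² − 322·18² = 1 ✓
(323+18√322)^2 = 208657 + 11628√322
(323+18√322)^3 = 134792099 + 7511670√322
(323+18√322)^4 = 87075487297 + 4852527192√322

323 18
208657 11628
134792099 7511670
87075487297 4852527192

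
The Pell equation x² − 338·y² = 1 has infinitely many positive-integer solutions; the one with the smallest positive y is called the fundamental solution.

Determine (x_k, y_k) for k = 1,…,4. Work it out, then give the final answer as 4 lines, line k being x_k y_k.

d=338: √d = [18; 2,1,1,2,36] (ℓ=5, odd), read p_9/q_9
a_0=18:  p_0=18·1+0=18,  q_0=18·0+1=1
…
a_5=36:  p_5=36·239+92=8696,  q_5=36·13+5=473
…
a_7=1:  p_7=1·17631+8696=26327,  q_7=1·959+473=1432
a_8=1:  p_8=1·26327+17631=43958,  q_8=1·1432+959=2391
a_9=2:  p_9=2·43958+26327=114243,  q_9=2·2391+1432=6214
fundamental: x₁=114243, y₁=6214  (since 13051463049 − 338·38613796 = 1)
n=2: (114243,6214)∘(114243,6214) = (114243·114243+338·6214·6214, 114243·6214+6214·114243) = (26102926097,1419812004)
n=3: (26102926097,1419812004)∘(114243,6214) = (114243·26102926097+338·6214·1419812004, 114243·1419812004+6214·26102926097) = (5964153172084899,324407165539730)
n=4: (5964153172084899,324407165539730)∘(114243,6214) = (114243·5964153172084899+338·6214·324407165539730, 114243·324407165539730+6214·5964153172084899) = (1362725501650887306817,74122495624090936776)

114243 6214
26102926097 1419812004
5964153172084899 324407165539730
1362725501650887306817 74122495624090936776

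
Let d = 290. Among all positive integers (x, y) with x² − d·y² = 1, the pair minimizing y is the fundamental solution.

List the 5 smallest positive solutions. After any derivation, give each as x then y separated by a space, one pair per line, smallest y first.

579 34
670481 39372
776416419 45592742
899089542721 52796355864
1041144914054499 61138134497770

√290 → a₀=17, period (34); ℓ=1 odd so k=1
i=0: a=17 ⇒ p=17, q=1
i=1: a=34 ⇒ p=579, q=34
→ (579, 34).  Check: 579²=335241, 290·34²=335240, difference 1.
(579+34√290)^2 = 670481 + 39372√290
(579+34√290)^3 = 776416419 + 45592742√290
(579+34√290)^4 = 899089542721 + 52796355864√290
(579+34√290)^5 = 1041144914054499 + 61138134497770√290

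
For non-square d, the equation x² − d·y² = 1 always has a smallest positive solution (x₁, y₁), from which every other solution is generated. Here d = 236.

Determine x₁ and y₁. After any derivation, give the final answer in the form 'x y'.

561799 36570

d=236: √d = [15; 2,1,3,5,1,6,1,5,3,1,2,30] (ℓ=12, even), read p_11/q_11
i=0: a=15 ⇒ p=15, q=1
i=1: a=2 ⇒ p=31, q=2
i=2: a=1 ⇒ p=46, q=3
i=3: a=3 ⇒ p=169, q=11
i=4: a=5 ⇒ p=891, q=58
i=5: a=1 ⇒ p=1060, q=69
i=6: a=6 ⇒ p=7251, q=472
i=7: a=1 ⇒ p=8311, q=541
…
i=10: a=1 ⇒ p=203535, q=13249
i=11: a=2 ⇒ p=561799, q=36570
(x₁, y₁) = (561799, 36570);  561799² − 236·36570² = 1 ✓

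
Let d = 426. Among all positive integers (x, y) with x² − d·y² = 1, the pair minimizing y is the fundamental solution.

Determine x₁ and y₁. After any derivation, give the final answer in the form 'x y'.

√426 = [20; 1,1,1,3,2,6,2,3,1,1,1,40, …], period ℓ=12 (even) → k=11
a_0=20:  p_0=20·1+0=20,  q_0=20·0+1=1
a_1=1:  p_1=1·20+1=21,  q_1=1·1+0=1
…
a_4=3:  p_4=3·62+41=227,  q_4=3·3+2=11
…
a_6=6:  p_6=6·516+227=3323,  q_6=6·25+11=161
…
a_9=1:  p_9=1·24809+7162=31971,  q_9=1·1202+347=1549
a_10=1:  p_10=1·31971+24809=56780,  q_10=1·1549+1202=2751
a_11=1:  p_11=1·56780+31971=88751,  q_11=1·2751+1549=4300
→ (88751, 4300).  Check: 88751²=7876740001, 426·4300²=7876740000, difference 1.

88751 4300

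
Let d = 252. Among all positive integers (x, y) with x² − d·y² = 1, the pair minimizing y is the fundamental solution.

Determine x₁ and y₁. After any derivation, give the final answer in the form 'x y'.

d=252: √d = [15; 1,6,1,30] (ℓ=4, even), read p_3/q_3
k=0  a_k=15  p_k/q_k = 15/1
…
k=2  a_k=6  p_k/q_k = 111/7
k=3  a_k=1  p_k/q_k = 127/8
→ (127, 8).  Check: 127²=16129, 252·8²=16128, difference 1.

127 8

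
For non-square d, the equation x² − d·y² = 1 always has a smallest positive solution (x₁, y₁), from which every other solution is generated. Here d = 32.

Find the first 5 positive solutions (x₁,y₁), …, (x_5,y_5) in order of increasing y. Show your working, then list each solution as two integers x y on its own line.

17 3
577 102
19601 3465
665857 117708
22619537 3998607

√32 = [5; 1,1,1,10, …], period ℓ=4 (even) → k=3
k=0  a_k=5  p_k/q_k = 5/1
k=1  a_k=1  p_k/q_k = 6/1
k=2  a_k=1  p_k/q_k = 11/2
k=3  a_k=1  p_k/q_k = 17/3
→ (17, 3).  Check: 17²=289, 32·3²=288, difference 1.
k=2:  x_2 = 17·17+32·3·3 = 577,  y_2 = 17·3+3·17 = 102
k=3:  x_3 = 17·577+32·3·102 = 19601,  y_3 = 17·102+3·577 = 3465
k=4:  x_4 = 17·19601+32·3·3465 = 665857,  y_4 = 17·3465+3·19601 = 117708
k=5:  x_5 = 17·665857+32·3·117708 = 22619537,  y_5 = 17·117708+3·665857 = 3998607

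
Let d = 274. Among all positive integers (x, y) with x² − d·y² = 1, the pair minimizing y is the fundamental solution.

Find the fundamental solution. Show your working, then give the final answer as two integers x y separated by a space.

3959299 239190

[16; 1,1,4,4,1,1,32] for √274; ℓ=7 ⇒ convergent index 13
i=0: a=16 ⇒ p=16, q=1
…
i=3: a=4 ⇒ p=149, q=9
…
i=10: a=4 ⇒ p=419253, q=25328
…
i=12: a=1 ⇒ p=2189276, q=132259
i=13: a=1 ⇒ p=3959299, q=239190
→ (3959299, 239190).  Check: 3959299²=15676048571401, 274·239190²=15676048571400, difference 1.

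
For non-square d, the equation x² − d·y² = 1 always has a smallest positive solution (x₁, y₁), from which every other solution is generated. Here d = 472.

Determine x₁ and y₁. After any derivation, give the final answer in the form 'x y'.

306917 14127

√472 = [21; 1,2,1,1,1,…,2,1,42, …], period ℓ=14 (even) → k=13
k=0  a_k=21  p_k/q_k = 21/1
…
k=3  a_k=1  p_k/q_k = 87/4
…
k=8  a_k=4  p_k/q_k = 24224/1115
…
k=10  a_k=1  p_k/q_k = 54227/2496
…
k=12  a_k=2  p_k/q_k = 222687/10250
k=13  a_k=1  p_k/q_k = 306917/14127
(x₁, y₁) = (306917, 14127);  306917² − 472·14127² = 1 ✓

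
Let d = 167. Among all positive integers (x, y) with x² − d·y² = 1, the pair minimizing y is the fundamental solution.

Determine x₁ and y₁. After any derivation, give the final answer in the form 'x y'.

√167 → a₀=12, period (1,11,1,24); ℓ=4 even so k=3
i=0: a=12 ⇒ p=12, q=1
i=1: a=1 ⇒ p=13, q=1
i=2: a=11 ⇒ p=155, q=12
i=3: a=1 ⇒ p=168, q=13
(x₁, y₁) = (168, 13);  168² − 167·13² = 1 ✓

168 13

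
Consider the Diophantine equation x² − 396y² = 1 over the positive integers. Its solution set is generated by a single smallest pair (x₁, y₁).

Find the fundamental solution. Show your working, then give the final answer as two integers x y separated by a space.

√396 → a₀=19, period (1,8,1,38); ℓ=4 even so k=3
i=0: a=19 ⇒ p=19, q=1
i=1: a=1 ⇒ p=20, q=1
i=2: a=8 ⇒ p=179, q=9
i=3: a=1 ⇒ p=199, q=10
→ (199, 10).  Check: 199²=39601, 396·10²=39600, difference 1.

199 10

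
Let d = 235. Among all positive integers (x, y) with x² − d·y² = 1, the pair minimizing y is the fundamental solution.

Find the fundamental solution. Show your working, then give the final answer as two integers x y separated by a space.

√235 → a₀=15, period (3,30); ℓ=2 even so k=1
a_0=15:  p_0=15·1+0=15,  q_0=15·0+1=1
a_1=3:  p_1=3·15+1=46,  q_1=3·1+0=3
(x₁, y₁) = (46, 3);  46² − 235·3² = 1 ✓

46 3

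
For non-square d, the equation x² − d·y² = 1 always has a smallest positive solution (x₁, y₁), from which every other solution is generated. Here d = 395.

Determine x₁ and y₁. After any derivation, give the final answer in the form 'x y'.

[19; 1,6,1,38] for √395; ℓ=4 ⇒ convergent index 3
i=0: a=19 ⇒ p=19, q=1
…
i=2: a=6 ⇒ p=139, q=7
i=3: a=1 ⇒ p=159, q=8
fundamental: x₁=159, y₁=8  (since 25281 − 395·64 = 1)

159 8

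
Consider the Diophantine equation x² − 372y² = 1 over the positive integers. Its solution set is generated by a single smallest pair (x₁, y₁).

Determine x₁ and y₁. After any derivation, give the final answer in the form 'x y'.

√372 → a₀=19, period (3,2,12,2,3,38); ℓ=6 even so k=5
k=0  a_k=19  p_k/q_k = 19/1
k=1  a_k=3  p_k/q_k = 58/3
k=2  a_k=2  p_k/q_k = 135/7
k=3  a_k=12  p_k/q_k = 1678/87
k=4  a_k=2  p_k/q_k = 3491/181
k=5  a_k=3  p_k/q_k = 12151/630
→ (12151, 630).  Check: 12151²=147646801, 372·630²=147646800, difference 1.

12151 630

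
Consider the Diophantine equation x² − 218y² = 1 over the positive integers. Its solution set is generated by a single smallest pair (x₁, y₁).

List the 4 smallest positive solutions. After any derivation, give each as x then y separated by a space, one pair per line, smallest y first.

126003 8534
31753512017 2150619204
8002075549230099 541968943114690
2016571050827526816577 136579425476409948936

[14; 1,3,3,1,28] for √218; ℓ=5 ⇒ convergent index 9
step 0: (14, 1)  from 14·(1,0) + (0,1)
step 1: (15, 1)  from 1·(14,1) + (1,0)
step 2: (59, 4)  from 3·(15,1) + (14,1)
step 3: (192, 13)  from 3·(59,4) + (15,1)
…
step 6: (7471, 506)  from 1·(7220,489) + (251,17)
step 7: (29633, 2007)  from 3·(7471,506) + (7220,489)
step 8: (96370, 6527)  from 3·(29633,2007) + (7471,506)
step 9: (126003, 8534)  from 1·(96370,6527) + (29633,2007)
fundamental: x₁=126003, y₁=8534  (since 15876756009 − 218·72829156 = 1)
n=2: (126003,8534)∘(126003,8534) = (126003·126003+218·8534·8534, 126003·8534+8534·126003) = (31753512017,2150619204)
n=3: (31753512017,2150619204)∘(126003,8534) = (126003·31753512017+218·8534·2150619204, 126003·2150619204+8534·31753512017) = (8002075549230099,541968943114690)
n=4: (8002075549230099,541968943114690)∘(126003,8534) = (126003·8002075549230099+218·8534·541968943114690, 126003·541968943114690+8534·8002075549230099) = (2016571050827526816577,136579425476409948936)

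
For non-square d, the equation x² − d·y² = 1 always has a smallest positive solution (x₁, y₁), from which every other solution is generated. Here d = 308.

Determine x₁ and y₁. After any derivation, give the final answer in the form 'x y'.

351 20

[17; 1,1,4,1,1,34] for √308; ℓ=6 ⇒ convergent index 5
k=0  a_k=17  p_k/q_k = 17/1
k=1  a_k=1  p_k/q_k = 18/1
…
k=4  a_k=1  p_k/q_k = 193/11
k=5  a_k=1  p_k/q_k = 351/20
(x₁, y₁) = (351, 20);  351² − 308·20² = 1 ✓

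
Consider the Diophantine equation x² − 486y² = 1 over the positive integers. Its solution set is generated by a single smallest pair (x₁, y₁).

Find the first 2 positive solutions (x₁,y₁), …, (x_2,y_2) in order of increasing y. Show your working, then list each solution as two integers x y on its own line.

485 22
470449 21340

√486 → a₀=22, period (22,44); ℓ=2 even so k=1
a_0=22:  p_0=22·1+0=22,  q_0=22·0+1=1
a_1=22:  p_1=22·22+1=485,  q_1=22·1+0=22
fundamental: x₁=485, y₁=22  (since 235225 − 486·484 = 1)
n=2: (485,22)∘(485,22) = (485·485+486·22·22, 485·22+22·485) = (470449,21340)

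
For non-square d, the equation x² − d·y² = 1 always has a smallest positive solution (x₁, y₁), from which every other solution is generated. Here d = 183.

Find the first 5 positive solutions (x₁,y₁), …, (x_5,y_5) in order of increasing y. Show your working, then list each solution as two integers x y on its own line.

487 36
474337 35064
462003751 34152300
449991179137 33264305136
438290946475687 32399399050164

d=183: √d = [13; 1,1,8,1,1,26] (ℓ=6, even), read p_5/q_5
k=0  a_k=13  p_k/q_k = 13/1
…
k=2  a_k=1  p_k/q_k = 27/2
…
k=4  a_k=1  p_k/q_k = 257/19
k=5  a_k=1  p_k/q_k = 487/36
(x₁, y₁) = (487, 36);  487² − 183·36² = 1 ✓
(487+36√183)^2 = 474337 + 35064√183
(487+36√183)^3 = 462003751 + 34152300√183
(487+36√183)^4 = 449991179137 + 33264305136√183
(487+36√183)^5 = 438290946475687 + 32399399050164√183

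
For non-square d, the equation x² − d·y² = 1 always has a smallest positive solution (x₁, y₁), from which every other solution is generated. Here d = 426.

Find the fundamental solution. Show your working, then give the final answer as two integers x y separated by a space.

88751 4300

[20; 1,1,1,3,2,6,2,3,1,1,1,40] for √426; ℓ=12 ⇒ convergent index 11
step 0: (20, 1)  from 20·(1,0) + (0,1)
…
step 2: (41, 2)  from 1·(21,1) + (20,1)
step 3: (62, 3)  from 1·(41,2) + (21,1)
…
step 5: (516, 25)  from 2·(227,11) + (62,3)
step 6: (3323, 161)  from 6·(516,25) + (227,11)
…
step 8: (24809, 1202)  from 3·(7162,347) + (3323,161)
step 9: (31971, 1549)  from 1·(24809,1202) + (7162,347)
step 10: (56780, 2751)  from 1·(31971,1549) + (24809,1202)
step 11: (88751, 4300)  from 1·(56780,2751) + (31971,1549)
(x₁, y₁) = (88751, 4300);  88751² − 426·4300² = 1 ✓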